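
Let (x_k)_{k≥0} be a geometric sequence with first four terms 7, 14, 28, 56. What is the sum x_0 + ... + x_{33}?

120259084281

Common ratio r = 2.
x_k = 7·2^(k-0).
S = 7·(2^34 - 1)/(2 - 1) = 7·(17179869184 - 1)/(1) = 120259084281.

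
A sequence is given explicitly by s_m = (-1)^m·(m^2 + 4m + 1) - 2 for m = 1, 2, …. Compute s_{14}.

251

(-1)^14 = 1; m^2 + 4m + 1 at m=14 is 253; so s_{14} = 251.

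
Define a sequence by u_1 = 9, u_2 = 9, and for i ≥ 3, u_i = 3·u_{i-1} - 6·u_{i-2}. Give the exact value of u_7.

u_3 = -27; u_4 = -135; u_5 = -243; u_6 = 81; u_7 = 1701.

1701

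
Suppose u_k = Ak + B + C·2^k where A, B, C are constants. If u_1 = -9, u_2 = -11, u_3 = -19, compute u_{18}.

At k = 1, 2, 3: A + B + 2C = -9; 2A + B + 4C = -11; 3A + B + 8C = -19.
Subtracting the first from the second: A + 2C = -2.
Subtracting the second from the third: A + 4C = -8.
Solving: C = -3, A = 4, then B = -7.
So u_k = 4·k + (-7) + (-3)·2^k; at k=18 this is -786367.

-786367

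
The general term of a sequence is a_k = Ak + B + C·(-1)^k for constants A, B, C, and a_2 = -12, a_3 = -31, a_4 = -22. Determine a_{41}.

-221

The three given values yield: 2A + B + C = -12; 3A + B - C = -31; 4A + B + C = -22.
Subtracting the first from the second: A - 2C = -19.
Subtracting the second from the third: A + 2C = 9.
Solving: C = 7, A = -5, then B = -9.
Therefore a_{41} = -205 + (-9) + 7·(-1) = -221.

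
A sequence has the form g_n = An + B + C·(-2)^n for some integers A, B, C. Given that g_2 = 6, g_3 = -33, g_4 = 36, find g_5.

-111

At n = 2, 3, 4: 2A + B + 4C = 6; 3A + B - 8C = -33; 4A + B + 16C = 36.
Subtracting the first from the second: A - 12C = -39.
Subtracting the second from the third: A + 24C = 69.
Solving: C = 3, A = -3, then B = 0.
Therefore g_5 = -15 + 0 + 3·(-32) = -111.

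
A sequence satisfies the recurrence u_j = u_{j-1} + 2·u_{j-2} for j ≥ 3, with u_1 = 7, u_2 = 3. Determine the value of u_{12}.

6823

u_3 = 17  u_4 = 23  u_5 = 57  u_6 = 103  u_7 = 217  u_8 = 423  u_9 = 857  u_{10} = 1703  u_{11} = 3417  u_{12} = 6823.
(Characteristic roots are 2 and -1.)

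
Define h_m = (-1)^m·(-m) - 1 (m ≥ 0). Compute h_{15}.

(-1)^15 = -1; -m at m=15 is -15; so h_{15} = 14.

14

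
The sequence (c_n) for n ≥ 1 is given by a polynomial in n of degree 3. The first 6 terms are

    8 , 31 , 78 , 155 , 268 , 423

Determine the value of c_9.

1st diffs: 23, 47, 77, 113, 155.
2nd diffs: 24, 30, 36, 42.
3rd diffs: 6, 6, 6 (constant).
So c_n = n^3 + 6n^2 - 2n + 3.
Evaluating at n = 9 gives c_9 = 1200.

1200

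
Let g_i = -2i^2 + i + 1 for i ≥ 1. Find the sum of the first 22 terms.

-7315

Over i = 1..22: Σi = 253, Σi² = 3795.
Total = (-2)·3795 + (1)·253 + (1)·22 = -7315.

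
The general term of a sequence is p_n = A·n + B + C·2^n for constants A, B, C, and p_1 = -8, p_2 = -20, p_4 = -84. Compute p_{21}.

-10485798

Plug in n = 1, 2, 4: A + B + 2C = -8; 2A + B + 4C = -20; 4A + B + 16C = -84.
Subtracting the first from the second: A + 2C = -12.
Subtracting the second from the third: 2A + 12C = -64.
Solving: C = -5, A = -2, then B = 4.
So p_n = -2·n + 4 + (-5)·2^n; at n=21 this is -10485798.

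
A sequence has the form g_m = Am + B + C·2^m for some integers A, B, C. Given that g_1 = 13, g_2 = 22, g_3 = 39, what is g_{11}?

At m = 1, 2, 3: A + B + 2C = 13; 2A + B + 4C = 22; 3A + B + 8C = 39.
Subtracting the first from the second: A + 2C = 9.
Subtracting the second from the third: A + 4C = 17.
Solving: C = 4, A = 1, then B = 4.
Hence g_{11} = 1·11 + 4 + 4·2048 = 8207.

8207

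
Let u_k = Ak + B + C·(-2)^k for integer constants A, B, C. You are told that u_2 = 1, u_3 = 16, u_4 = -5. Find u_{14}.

Plug in k = 2, 3, 4: 2A + B + 4C = 1; 3A + B - 8C = 16; 4A + B + 16C = -5.
Subtracting the first from the second: A - 12C = 15.
Subtracting the second from the third: A + 24C = -21.
Solving: C = -1, A = 3, then B = -1.
Therefore u_{14} = 42 + (-1) + (-1)·16384 = -16343.

-16343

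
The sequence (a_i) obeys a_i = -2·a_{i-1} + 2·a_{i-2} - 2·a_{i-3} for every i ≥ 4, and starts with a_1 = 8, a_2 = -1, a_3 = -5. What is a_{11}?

5296

Compute successive terms:
a_4 = -8;  a_5 = 8;  a_6 = -22;  a_7 = 76;  a_8 = -212;  a_9 = 620;  a_{10} = -1816;  a_{11} = 5296.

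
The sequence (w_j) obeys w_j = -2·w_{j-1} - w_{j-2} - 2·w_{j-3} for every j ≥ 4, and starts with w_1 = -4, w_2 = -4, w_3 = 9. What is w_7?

Step forward from the initial values:
w_4 = -6; w_5 = 11; w_6 = -34; w_7 = 69.

69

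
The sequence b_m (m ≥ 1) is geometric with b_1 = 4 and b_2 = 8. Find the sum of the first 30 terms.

Common ratio r = 2.
b_m = 4·2^(m-1).
S = 4·(2^30 - 1)/(2 - 1) = 4·(1073741824 - 1)/(1) = 4294967292.

4294967292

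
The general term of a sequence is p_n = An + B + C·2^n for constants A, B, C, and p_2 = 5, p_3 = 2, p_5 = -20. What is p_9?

-496

Plug in n = 2, 3, 5: 2A + B + 4C = 5; 3A + B + 8C = 2; 5A + B + 32C = -20.
Subtracting the first from the second: A + 4C = -3.
Subtracting the second from the third: 2A + 24C = -22.
Solving: C = -1, A = 1, then B = 7.
So p_n = 1·n + 7 + (-1)·2^n; at n=9 this is -496.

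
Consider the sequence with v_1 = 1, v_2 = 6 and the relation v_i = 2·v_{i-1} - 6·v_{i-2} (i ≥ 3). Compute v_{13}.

v_3 = 6;  v_4 = -24;  v_5 = -84;  …;  v_{10} = -7584;  v_{11} = -11424;  v_{12} = 22656;  v_{13} = 113856.

113856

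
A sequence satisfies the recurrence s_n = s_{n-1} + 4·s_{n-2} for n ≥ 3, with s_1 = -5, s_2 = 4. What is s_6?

Step forward from the initial values:
s_3 = -16  s_4 = 0  s_5 = -64  s_6 = -64.

-64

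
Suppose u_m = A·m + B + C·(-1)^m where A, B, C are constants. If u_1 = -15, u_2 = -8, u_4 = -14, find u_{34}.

Write the equations: A + B - C = -15; 2A + B + C = -8; 4A + B + C = -14.
Subtracting the first from the second: A + 2C = 7.
Subtracting the second from the third: 2A = -6.
Solving: C = 5, A = -3, then B = -7.
Hence u_{34} = -3·34 + (-7) + 5·1 = -104.

-104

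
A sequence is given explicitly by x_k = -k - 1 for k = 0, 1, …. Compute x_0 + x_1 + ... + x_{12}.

-91

Over k = 0..12: Σk = 78.
Total = (-1)·78 + (-1)·13 = -91.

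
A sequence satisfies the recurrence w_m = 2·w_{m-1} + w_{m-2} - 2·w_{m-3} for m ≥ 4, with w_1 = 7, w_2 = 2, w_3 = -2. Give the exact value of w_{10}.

-1528

Step forward from the initial values:
w_4 = -16  w_5 = -38  w_6 = -88  w_7 = -182  w_8 = -376  w_9 = -758  w_{10} = -1528.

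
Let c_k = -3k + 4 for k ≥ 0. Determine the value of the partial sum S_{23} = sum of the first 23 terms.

-667

Over k = 0..22: Σk = 253.
Total = (-3)·253 + (4)·23 = -667.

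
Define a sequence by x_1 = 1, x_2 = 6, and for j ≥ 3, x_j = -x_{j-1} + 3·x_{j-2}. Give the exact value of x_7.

Applying the relation repeatedly:
x_3 = -3; x_4 = 21; x_5 = -30; x_6 = 93; x_7 = -183.

-183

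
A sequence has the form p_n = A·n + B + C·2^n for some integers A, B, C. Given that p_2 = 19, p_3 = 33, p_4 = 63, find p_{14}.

65515

At n = 2, 3, 4: 2A + B + 4C = 19; 3A + B + 8C = 33; 4A + B + 16C = 63.
Subtracting the first from the second: A + 4C = 14.
Subtracting the second from the third: A + 8C = 30.
Solving: C = 4, A = -2, then B = 7.
Hence p_{14} = -2·14 + 7 + 4·16384 = 65515.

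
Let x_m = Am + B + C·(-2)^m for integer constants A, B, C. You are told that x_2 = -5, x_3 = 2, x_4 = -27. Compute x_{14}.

-16445

At m = 2, 3, 4: 2A + B + 4C = -5; 3A + B - 8C = 2; 4A + B + 16C = -27.
Subtracting the first from the second: A - 12C = 7.
Subtracting the second from the third: A + 24C = -29.
Solving: C = -1, A = -5, then B = 9.
Hence x_{14} = -5·14 + 9 + (-1)·16384 = -16445.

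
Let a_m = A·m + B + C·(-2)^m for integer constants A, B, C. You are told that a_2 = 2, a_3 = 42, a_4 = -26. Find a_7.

418

At m = 2, 3, 4: 2A + B + 4C = 2; 3A + B - 8C = 42; 4A + B + 16C = -26.
Subtracting the first from the second: A - 12C = 40.
Subtracting the second from the third: A + 24C = -68.
Solving: C = -3, A = 4, then B = 6.
Therefore a_7 = 28 + 6 + (-3)·(-128) = 418.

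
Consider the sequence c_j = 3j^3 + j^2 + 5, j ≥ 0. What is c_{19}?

c_{19} = 3·19^3 + 1·19^2 + 5 = 20943.

20943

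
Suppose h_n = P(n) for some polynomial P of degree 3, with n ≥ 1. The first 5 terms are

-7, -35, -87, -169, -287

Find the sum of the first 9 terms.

-3843

1st diffs: -28, -52, -82, -118.
2nd diffs: -24, -30, -36.
3rd diffs: -6, -6 (constant).
Newton forward-difference form: h_n = -7 + (-28)·C(n-1,1) + (-24)·C(n-1,2) + (-6)·C(n-1,3).
Continuing: -447, -655, -917, -1239.
Summing n = 1..9 (9 terms) gives -3843.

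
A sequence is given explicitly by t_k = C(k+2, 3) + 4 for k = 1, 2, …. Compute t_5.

C(7, 3) = 35, so t_5 = 39.

39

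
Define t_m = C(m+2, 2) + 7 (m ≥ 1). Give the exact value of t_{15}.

C(17, 2) = 136, so t_{15} = 143.

143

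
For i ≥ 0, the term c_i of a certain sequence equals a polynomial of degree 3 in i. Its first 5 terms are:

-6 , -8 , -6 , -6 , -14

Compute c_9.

1st diffs: -2, 2, 0, -8.
2nd diffs: 4, -2, -8.
3rd diffs: -6, -6 (constant).
Newton forward-difference form: c_i = -6 + (-2)·C(i,1) + 4·C(i,2) + (-6)·C(i,3).
At i = 9: i = 9, so c_9 = -6 - 18 + 144 - 504 = -384.

-384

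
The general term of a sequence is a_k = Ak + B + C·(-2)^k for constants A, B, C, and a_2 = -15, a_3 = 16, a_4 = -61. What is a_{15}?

The three given values yield: 2A + B + 4C = -15; 3A + B - 8C = 16; 4A + B + 16C = -61.
Subtracting the first from the second: A - 12C = 31.
Subtracting the second from the third: A + 24C = -77.
Solving: C = -3, A = -5, then B = 7.
So a_k = -5·k + 7 + (-3)·(-2)^k; at k=15 this is 98236.

98236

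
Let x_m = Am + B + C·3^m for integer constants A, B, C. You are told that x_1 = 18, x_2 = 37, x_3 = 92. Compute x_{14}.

14348929

Write the equations: A + B + 3C = 18; 2A + B + 9C = 37; 3A + B + 27C = 92.
Subtracting the first from the second: A + 6C = 19.
Subtracting the second from the third: A + 18C = 55.
Solving: C = 3, A = 1, then B = 8.
Hence x_{14} = 1·14 + 8 + 3·4782969 = 14348929.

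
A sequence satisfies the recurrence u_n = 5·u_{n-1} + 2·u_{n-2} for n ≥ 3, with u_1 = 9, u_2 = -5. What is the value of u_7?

-6903

Compute successive terms:
u_3 = -7  u_4 = -45  u_5 = -239  u_6 = -1285  u_7 = -6903.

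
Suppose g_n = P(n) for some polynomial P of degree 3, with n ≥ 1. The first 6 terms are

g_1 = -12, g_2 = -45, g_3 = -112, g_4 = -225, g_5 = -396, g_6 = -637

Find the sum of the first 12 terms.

-15742

1st diffs: -33, -67, -113, -171, -241.
2nd diffs: -34, -46, -58, -70.
3rd diffs: -12, -12, -12 (constant).
Newton forward-difference form: g_n = -12 + (-33)·C(n-1,1) + (-34)·C(n-1,2) + (-12)·C(n-1,3).
Continuing: …, -960, -1377, -1900, -2541, …, g_{12} = -4225.
Summing n = 1..12 (12 terms) gives -15742.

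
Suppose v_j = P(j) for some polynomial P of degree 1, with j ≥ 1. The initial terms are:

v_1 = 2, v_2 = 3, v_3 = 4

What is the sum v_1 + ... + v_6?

1st diffs: 1, 1 (constant).
So v_j = j + 1.
Continuing: 5, 6, 7.
Summing j = 1..6 (6 terms) gives 27.

27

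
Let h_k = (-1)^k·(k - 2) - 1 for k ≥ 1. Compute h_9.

(-1)^9 = -1; k - 2 at k=9 is 7; so h_9 = -8.

-8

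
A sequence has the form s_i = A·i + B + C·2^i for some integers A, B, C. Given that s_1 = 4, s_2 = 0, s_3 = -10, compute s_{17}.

-393174

At i = 1, 2, 3: A + B + 2C = 4; 2A + B + 4C = 0; 3A + B + 8C = -10.
Subtracting the first from the second: A + 2C = -4.
Subtracting the second from the third: A + 4C = -10.
Solving: C = -3, A = 2, then B = 8.
So s_i = 2·i + 8 + (-3)·2^i; at i=17 this is -393174.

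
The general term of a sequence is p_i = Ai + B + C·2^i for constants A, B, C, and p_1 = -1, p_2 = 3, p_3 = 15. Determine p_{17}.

524215

Write the equations: A + B + 2C = -1; 2A + B + 4C = 3; 3A + B + 8C = 15.
Subtracting the first from the second: A + 2C = 4.
Subtracting the second from the third: A + 4C = 12.
Solving: C = 4, A = -4, then B = -5.
Hence p_{17} = -4·17 + (-5) + 4·131072 = 524215.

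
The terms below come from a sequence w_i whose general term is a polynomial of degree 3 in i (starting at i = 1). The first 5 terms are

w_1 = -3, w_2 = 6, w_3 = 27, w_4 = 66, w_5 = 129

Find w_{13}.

2217

1st diffs: 9, 21, 39, 63.
2nd diffs: 12, 18, 24.
3rd diffs: 6, 6 (constant).
So w_i = i^3 + 2i - 6.
Evaluating at i = 13 gives w_{13} = 2217.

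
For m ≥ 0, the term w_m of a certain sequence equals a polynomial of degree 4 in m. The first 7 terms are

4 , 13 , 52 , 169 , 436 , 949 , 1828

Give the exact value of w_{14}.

44356

1st diffs: 9, 39, 117, 267, 513, 879.
2nd diffs: 30, 78, 150, 246, 366.
3rd diffs: 48, 72, 96, 120.
4th diffs: 24, 24, 24 (constant).
So w_m = m^4 + 2m^3 + 2m^2 + 4m + 4.
Evaluating at m = 14 gives w_{14} = 44356.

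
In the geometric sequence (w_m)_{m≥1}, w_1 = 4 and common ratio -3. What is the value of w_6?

w_m = 4·(-3)^(m-1).
w_6 = 4·(-3)^5 = -972.

-972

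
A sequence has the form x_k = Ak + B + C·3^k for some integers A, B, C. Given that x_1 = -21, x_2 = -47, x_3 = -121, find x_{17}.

Write the equations: A + B + 3C = -21; 2A + B + 9C = -47; 3A + B + 27C = -121.
Subtracting the first from the second: A + 6C = -26.
Subtracting the second from the third: A + 18C = -74.
Solving: C = -4, A = -2, then B = -7.
Hence x_{17} = -2·17 + (-7) + (-4)·129140163 = -516560693.

-516560693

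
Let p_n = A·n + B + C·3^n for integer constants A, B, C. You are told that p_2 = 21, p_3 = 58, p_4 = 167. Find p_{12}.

Write the equations: 2A + B + 9C = 21; 3A + B + 27C = 58; 4A + B + 81C = 167.
Subtracting the first from the second: A + 18C = 37.
Subtracting the second from the third: A + 54C = 109.
Solving: C = 2, A = 1, then B = 1.
So p_n = 1·n + 1 + 2·3^n; at n=12 this is 1062895.

1062895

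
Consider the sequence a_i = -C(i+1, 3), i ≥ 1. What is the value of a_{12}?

-286

C(13, 3) = 286, so a_{12} = -286.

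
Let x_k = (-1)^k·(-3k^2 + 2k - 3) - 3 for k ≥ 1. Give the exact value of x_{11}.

341

(-1)^11 = -1; -3k^2 + 2k - 3 at k=11 is -344; so x_{11} = 341.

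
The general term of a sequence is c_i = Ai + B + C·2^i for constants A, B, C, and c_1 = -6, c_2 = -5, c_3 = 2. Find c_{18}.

Plug in i = 1, 2, 3: A + B + 2C = -6; 2A + B + 4C = -5; 3A + B + 8C = 2.
Subtracting the first from the second: A + 2C = 1.
Subtracting the second from the third: A + 4C = 7.
Solving: C = 3, A = -5, then B = -7.
Hence c_{18} = -5·18 + (-7) + 3·262144 = 786335.

786335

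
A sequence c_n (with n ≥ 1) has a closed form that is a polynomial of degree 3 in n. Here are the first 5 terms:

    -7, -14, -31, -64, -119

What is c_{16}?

-3892

1st diffs: -7, -17, -33, -55.
2nd diffs: -10, -16, -22.
3rd diffs: -6, -6 (constant).
Newton forward-difference form: c_n = -7 + (-7)·C(n-1,1) + (-10)·C(n-1,2) + (-6)·C(n-1,3).
At n = 16: n-1 = 15, so c_{16} = -7 - 105 - 1050 - 2730 = -3892.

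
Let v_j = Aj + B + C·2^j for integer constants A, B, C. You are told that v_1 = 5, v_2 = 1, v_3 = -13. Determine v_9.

At j = 1, 2, 3: A + B + 2C = 5; 2A + B + 4C = 1; 3A + B + 8C = -13.
Subtracting the first from the second: A + 2C = -4.
Subtracting the second from the third: A + 4C = -14.
Solving: C = -5, A = 6, then B = 9.
Therefore v_9 = 54 + 9 + (-5)·512 = -2497.

-2497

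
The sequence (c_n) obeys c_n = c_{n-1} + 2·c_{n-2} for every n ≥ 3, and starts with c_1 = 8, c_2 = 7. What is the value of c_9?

Compute successive terms:
c_3 = 23  c_4 = 37  c_5 = 83  c_6 = 157  c_7 = 323  c_8 = 637  c_9 = 1283.
(Characteristic roots are 2 and -1.)

1283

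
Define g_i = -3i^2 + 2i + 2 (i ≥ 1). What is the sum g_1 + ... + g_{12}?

Over i = 1..12: Σi = 78, Σi² = 650.
Total = (-3)·650 + (2)·78 + (2)·12 = -1770.

-1770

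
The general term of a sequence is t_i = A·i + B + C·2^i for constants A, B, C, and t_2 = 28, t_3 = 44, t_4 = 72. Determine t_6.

224

At i = 2, 3, 4: 2A + B + 4C = 28; 3A + B + 8C = 44; 4A + B + 16C = 72.
Subtracting the first from the second: A + 4C = 16.
Subtracting the second from the third: A + 8C = 28.
Solving: C = 3, A = 4, then B = 8.
Therefore t_6 = 24 + 8 + 3·64 = 224.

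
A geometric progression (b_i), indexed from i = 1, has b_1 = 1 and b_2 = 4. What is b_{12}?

Common ratio r = 4.
b_i = 1·4^(i-1).
b_{12} = 1·4^11 = 4194304.

4194304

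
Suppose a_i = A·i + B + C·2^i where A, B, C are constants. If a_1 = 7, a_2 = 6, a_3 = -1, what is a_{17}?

At i = 1, 2, 3: A + B + 2C = 7; 2A + B + 4C = 6; 3A + B + 8C = -1.
Subtracting the first from the second: A + 2C = -1.
Subtracting the second from the third: A + 4C = -7.
Solving: C = -3, A = 5, then B = 8.
Therefore a_{17} = 85 + 8 + (-3)·131072 = -393123.

-393123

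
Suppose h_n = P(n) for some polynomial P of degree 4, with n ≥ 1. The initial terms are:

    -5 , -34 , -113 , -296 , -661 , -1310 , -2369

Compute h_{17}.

1st diffs: -29, -79, -183, -365, -649, -1059.
2nd diffs: -50, -104, -182, -284, -410.
3rd diffs: -54, -78, -102, -126.
4th diffs: -24, -24, -24 (constant).
Newton forward-difference form: h_n = -5 + (-29)·C(n-1,1) + (-50)·C(n-1,2) + (-54)·C(n-1,3) + (-24)·C(n-1,4).
At n = 17: n-1 = 16, so h_{17} = -5 - 464 - 6000 - 30240 - 43680 = -80389.

-80389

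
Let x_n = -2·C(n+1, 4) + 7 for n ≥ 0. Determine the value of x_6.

-63

C(7, 4) = 35, so x_6 = -63.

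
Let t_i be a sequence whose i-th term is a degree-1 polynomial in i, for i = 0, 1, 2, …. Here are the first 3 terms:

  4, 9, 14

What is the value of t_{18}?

94

1st diffs: 5, 5 (constant).
So t_i = 5i + 4.
Evaluating at i = 18 gives t_{18} = 94.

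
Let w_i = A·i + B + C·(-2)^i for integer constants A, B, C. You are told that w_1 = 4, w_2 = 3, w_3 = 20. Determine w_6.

The three given values yield: A + B - 2C = 4; 2A + B + 4C = 3; 3A + B - 8C = 20.
Subtracting the first from the second: A + 6C = -1.
Subtracting the second from the third: A - 12C = 17.
Solving: C = -1, A = 5, then B = -3.
Hence w_6 = 5·6 + (-3) + (-1)·64 = -37.

-37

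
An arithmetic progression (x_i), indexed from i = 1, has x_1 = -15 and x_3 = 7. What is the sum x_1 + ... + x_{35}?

6020

Common difference d = (7 - (-15)) / (3 - 1) = 11.
x_i = -15 + (i - 1)·11.
x_{35} = 359; S = 35·(-15 + 359)/2 = 6020.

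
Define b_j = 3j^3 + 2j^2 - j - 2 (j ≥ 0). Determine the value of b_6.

b_6 = 3·6^3 + 2·6^2 - 1·6 - 2 = 712.

712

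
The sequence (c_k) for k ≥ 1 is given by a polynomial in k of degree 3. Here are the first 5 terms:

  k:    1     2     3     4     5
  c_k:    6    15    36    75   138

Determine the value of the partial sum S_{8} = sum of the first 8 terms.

1392

1st diffs: 9, 21, 39, 63.
2nd diffs: 12, 18, 24.
3rd diffs: 6, 6 (constant).
Newton forward-difference form: c_k = 6 + 9·C(k-1,1) + 12·C(k-1,2) + 6·C(k-1,3).
Continuing: 231, 360, 531.
Summing k = 1..8 (8 terms) gives 1392.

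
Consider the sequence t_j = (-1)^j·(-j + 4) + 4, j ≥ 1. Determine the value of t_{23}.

(-1)^23 = -1; -j + 4 at j=23 is -19; so t_{23} = 23.

23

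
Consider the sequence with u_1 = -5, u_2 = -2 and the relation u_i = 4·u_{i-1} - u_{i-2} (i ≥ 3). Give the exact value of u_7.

Iterate the recurrence:
u_3 = -3, u_4 = -10, u_5 = -37, u_6 = -138, u_7 = -515.

-515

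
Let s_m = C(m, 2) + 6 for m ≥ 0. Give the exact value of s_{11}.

C(11, 2) = 55, so s_{11} = 61.

61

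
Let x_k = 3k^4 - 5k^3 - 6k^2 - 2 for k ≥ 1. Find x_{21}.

x_{21} = 3·21^4 - 5·21^3 - 6·21^2 - 2 = 534490.

534490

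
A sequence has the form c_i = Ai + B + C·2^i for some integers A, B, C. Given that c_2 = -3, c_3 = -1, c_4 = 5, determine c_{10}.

Plug in i = 2, 3, 4: 2A + B + 4C = -3; 3A + B + 8C = -1; 4A + B + 16C = 5.
Subtracting the first from the second: A + 4C = 2.
Subtracting the second from the third: A + 8C = 6.
Solving: C = 1, A = -2, then B = -3.
So c_i = -2·i + (-3) + 1·2^i; at i=10 this is 1001.

1001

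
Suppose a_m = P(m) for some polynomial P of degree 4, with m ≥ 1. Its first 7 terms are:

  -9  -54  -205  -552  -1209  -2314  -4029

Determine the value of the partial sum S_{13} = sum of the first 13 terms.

-129181

1st diffs: -45, -151, -347, -657, -1105, -1715.
2nd diffs: -106, -196, -310, -448, -610.
3rd diffs: -90, -114, -138, -162.
4th diffs: -24, -24, -24 (constant).
So a_m = -m^4 - 5m^3 + 2m^2 - m - 4.
Continuing: …, -6540, -10057, -14814, -21069, …, a_{13} = -39225.
Summing m = 1..13 (13 terms) gives -129181.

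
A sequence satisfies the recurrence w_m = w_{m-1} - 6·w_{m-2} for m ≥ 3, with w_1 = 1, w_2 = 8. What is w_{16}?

Applying the relation repeatedly:
w_3 = 2;  w_4 = -46;  w_5 = -58;  …;  w_{13} = -127594;  w_{14} = -267142;  w_{15} = 498422;  w_{16} = 2101274.

2101274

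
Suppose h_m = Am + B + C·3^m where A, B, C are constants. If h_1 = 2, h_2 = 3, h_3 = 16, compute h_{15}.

14348836

Write the equations: A + B + 3C = 2; 2A + B + 9C = 3; 3A + B + 27C = 16.
Subtracting the first from the second: A + 6C = 1.
Subtracting the second from the third: A + 18C = 13.
Solving: C = 1, A = -5, then B = 4.
Therefore h_{15} = -75 + 4 + 1·14348907 = 14348836.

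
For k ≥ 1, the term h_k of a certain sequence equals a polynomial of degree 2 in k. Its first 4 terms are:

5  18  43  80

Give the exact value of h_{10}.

554

1st diffs: 13, 25, 37.
2nd diffs: 12, 12 (constant).
Newton forward-difference form: h_k = 5 + 13·C(k-1,1) + 12·C(k-1,2).
At k = 10: k-1 = 9, so h_{10} = 5 + 117 + 432 = 554.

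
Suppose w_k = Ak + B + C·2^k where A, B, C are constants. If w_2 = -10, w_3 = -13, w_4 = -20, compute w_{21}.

-2097139

Plug in k = 2, 3, 4: 2A + B + 4C = -10; 3A + B + 8C = -13; 4A + B + 16C = -20.
Subtracting the first from the second: A + 4C = -3.
Subtracting the second from the third: A + 8C = -7.
Solving: C = -1, A = 1, then B = -8.
Therefore w_{21} = 21 + (-8) + (-1)·2097152 = -2097139.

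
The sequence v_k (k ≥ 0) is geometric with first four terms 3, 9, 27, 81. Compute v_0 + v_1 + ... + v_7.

Common ratio r = 3.
v_k = 3·3^(k-0).
S = 3·(3^8 - 1)/(3 - 1) = 3·(6561 - 1)/(2) = 9840.

9840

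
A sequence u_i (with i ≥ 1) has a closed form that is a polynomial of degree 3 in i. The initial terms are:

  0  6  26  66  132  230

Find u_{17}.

1st diffs: 6, 20, 40, 66, 98.
2nd diffs: 14, 20, 26, 32.
3rd diffs: 6, 6, 6 (constant).
Newton forward-difference form: u_i = 6·C(i-1,1) + 14·C(i-1,2) + 6·C(i-1,3).
At i = 17: i-1 = 16, so u_{17} = 96 + 1680 + 3360 = 5136.

5136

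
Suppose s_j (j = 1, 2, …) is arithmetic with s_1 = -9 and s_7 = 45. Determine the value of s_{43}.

Common difference d = (45 - (-9)) / (7 - 1) = 9.
s_j = -9 + (j - 1)·9.
s_{43} = -9 + 42·9 = 369.

369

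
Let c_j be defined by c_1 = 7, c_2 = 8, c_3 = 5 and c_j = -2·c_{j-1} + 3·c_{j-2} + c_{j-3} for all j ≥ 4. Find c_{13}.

Compute successive terms:
c_4 = 21  c_5 = -19  c_6 = 106  c_7 = -248  c_8 = 795  c_9 = -2228  c_{10} = 6593  c_{11} = -19075  c_{12} = 55701  c_{13} = -162034.

-162034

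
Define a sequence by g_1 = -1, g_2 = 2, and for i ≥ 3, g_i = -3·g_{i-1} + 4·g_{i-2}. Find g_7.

-2458

Applying the relation repeatedly:
g_3 = -10  g_4 = 38  g_5 = -154  g_6 = 614  g_7 = -2458.
(Characteristic roots are 1 and -4.)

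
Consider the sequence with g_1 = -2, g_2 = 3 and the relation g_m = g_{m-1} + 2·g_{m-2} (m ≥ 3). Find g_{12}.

685

Applying the relation repeatedly:
g_3 = -1  g_4 = 5  g_5 = 3  g_6 = 13  g_7 = 19  g_8 = 45  g_9 = 83  g_{10} = 173  g_{11} = 339  g_{12} = 685.
(Characteristic roots are 2 and -1.)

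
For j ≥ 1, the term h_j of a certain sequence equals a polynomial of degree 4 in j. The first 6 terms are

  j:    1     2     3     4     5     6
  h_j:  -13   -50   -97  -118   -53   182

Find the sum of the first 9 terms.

1st diffs: -37, -47, -21, 65, 235.
2nd diffs: -10, 26, 86, 170.
3rd diffs: 36, 60, 84.
4th diffs: 24, 24 (constant).
Newton forward-difference form: h_j = -13 + (-37)·C(j-1,1) + (-10)·C(j-1,2) + 36·C(j-1,3) + 24·C(j-1,4).
Continuing: 695, 1618, 3107.
Summing j = 1..9 (9 terms) gives 5271.

5271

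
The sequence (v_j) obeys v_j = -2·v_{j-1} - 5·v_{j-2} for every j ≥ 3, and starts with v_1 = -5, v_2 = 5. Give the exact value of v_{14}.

Step forward from the initial values:
v_3 = 15; v_4 = -55; v_5 = 35; …; v_{11} = -1185; v_{12} = 32345; v_{13} = -58765; v_{14} = -44195.

-44195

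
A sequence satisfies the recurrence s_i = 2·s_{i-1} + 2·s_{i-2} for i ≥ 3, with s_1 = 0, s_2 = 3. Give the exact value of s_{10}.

Iterate the recurrence:
s_3 = 6; s_4 = 18; s_5 = 48; s_6 = 132; s_7 = 360; s_8 = 984; s_9 = 2688; s_{10} = 7344.

7344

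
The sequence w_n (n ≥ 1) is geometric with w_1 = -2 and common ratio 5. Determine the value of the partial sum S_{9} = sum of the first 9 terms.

w_n = (-2)·5^(n-1).
S = (-2)·(5^9 - 1)/(5 - 1) = (-2)·(1953125 - 1)/(4) = -976562.

-976562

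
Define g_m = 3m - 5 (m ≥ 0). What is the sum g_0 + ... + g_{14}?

Over m = 0..14: Σm = 105.
Total = (3)·105 + (-5)·15 = 240.

240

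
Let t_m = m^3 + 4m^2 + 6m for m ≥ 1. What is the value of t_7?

t_7 = 1·7^3 + 4·7^2 + 6·7 = 581.

581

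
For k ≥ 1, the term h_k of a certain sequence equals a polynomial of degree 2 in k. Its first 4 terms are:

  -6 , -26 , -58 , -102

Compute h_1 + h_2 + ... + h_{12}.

1st diffs: -20, -32, -44.
2nd diffs: -12, -12 (constant).
So h_k = -6k^2 - 2k + 2.
Continuing: …, -158, -226, -306, -398, …, h_{12} = -886.
Summing k = 1..12 (12 terms) gives -4032.

-4032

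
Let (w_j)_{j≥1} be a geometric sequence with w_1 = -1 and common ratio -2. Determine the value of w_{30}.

536870912

w_j = (-1)·(-2)^(j-1).
w_{30} = (-1)·(-2)^29 = 536870912.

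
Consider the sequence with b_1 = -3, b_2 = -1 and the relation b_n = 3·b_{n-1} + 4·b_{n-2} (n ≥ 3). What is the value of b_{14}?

-53687089

Applying the relation repeatedly:
b_3 = -15  b_4 = -49  b_5 = -207  …  b_{11} = -838863  b_{12} = -3355441  b_{13} = -13421775  b_{14} = -53687089.
(Characteristic roots are 4 and -1.)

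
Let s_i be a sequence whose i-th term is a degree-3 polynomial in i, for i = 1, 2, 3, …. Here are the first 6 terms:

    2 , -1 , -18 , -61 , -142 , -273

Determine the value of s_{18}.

-10113

1st diffs: -3, -17, -43, -81, -131.
2nd diffs: -14, -26, -38, -50.
3rd diffs: -12, -12, -12 (constant).
So s_i = -2i^3 + 5i^2 - 4i + 3.
Evaluating at i = 18 gives s_{18} = -10113.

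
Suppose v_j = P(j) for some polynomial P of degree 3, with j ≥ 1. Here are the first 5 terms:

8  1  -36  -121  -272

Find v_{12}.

1st diffs: -7, -37, -85, -151.
2nd diffs: -30, -48, -66.
3rd diffs: -18, -18 (constant).
Newton forward-difference form: v_j = 8 + (-7)·C(j-1,1) + (-30)·C(j-1,2) + (-18)·C(j-1,3).
At j = 12: j-1 = 11, so v_{12} = 8 - 77 - 1650 - 2970 = -4689.

-4689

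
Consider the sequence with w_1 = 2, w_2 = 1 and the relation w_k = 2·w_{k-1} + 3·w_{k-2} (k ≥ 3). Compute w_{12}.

Iterate the recurrence:
w_3 = 8  w_4 = 19  w_5 = 62  w_6 = 181  w_7 = 548  w_8 = 1639  w_9 = 4922  w_{10} = 14761  w_{11} = 44288  w_{12} = 132859.
(Characteristic roots are 3 and -1.)

132859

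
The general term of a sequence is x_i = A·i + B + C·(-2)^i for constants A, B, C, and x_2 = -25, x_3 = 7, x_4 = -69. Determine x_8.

-805

Write the equations: 2A + B + 4C = -25; 3A + B - 8C = 7; 4A + B + 16C = -69.
Subtracting the first from the second: A - 12C = 32.
Subtracting the second from the third: A + 24C = -76.
Solving: C = -3, A = -4, then B = -5.
Hence x_8 = -4·8 + (-5) + (-3)·256 = -805.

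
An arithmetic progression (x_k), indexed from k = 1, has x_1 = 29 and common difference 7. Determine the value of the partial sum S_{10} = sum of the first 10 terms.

605

x_k = 29 + (k - 1)·7.
x_{10} = 92; S = 10·(29 + 92)/2 = 605.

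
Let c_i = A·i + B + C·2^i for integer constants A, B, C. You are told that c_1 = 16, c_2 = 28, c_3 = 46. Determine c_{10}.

Write the equations: A + B + 2C = 16; 2A + B + 4C = 28; 3A + B + 8C = 46.
Subtracting the first from the second: A + 2C = 12.
Subtracting the second from the third: A + 4C = 18.
Solving: C = 3, A = 6, then B = 4.
Therefore c_{10} = 60 + 4 + 3·1024 = 3136.

3136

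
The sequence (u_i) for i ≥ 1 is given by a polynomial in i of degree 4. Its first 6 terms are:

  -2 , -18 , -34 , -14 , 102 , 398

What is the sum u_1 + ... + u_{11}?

1st diffs: -16, -16, 20, 116, 296.
2nd diffs: 0, 36, 96, 180.
3rd diffs: 36, 60, 84.
4th diffs: 24, 24 (constant).
So u_i = i^4 - 4i^3 - i^2 + 2.
Continuing: …, 982, 1986, 3566, 5902, …, u_{11} = 9198.
Summing i = 1..11 (11 terms) gives 22066.

22066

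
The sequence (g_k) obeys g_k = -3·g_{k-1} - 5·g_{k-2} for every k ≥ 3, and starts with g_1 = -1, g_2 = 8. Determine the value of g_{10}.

5633

Compute successive terms:
g_3 = -19;  g_4 = 17;  g_5 = 44;  g_6 = -217;  g_7 = 431;  g_8 = -208;  g_9 = -1531;  g_{10} = 5633.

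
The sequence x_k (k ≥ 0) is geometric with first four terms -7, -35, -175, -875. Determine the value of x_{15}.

Common ratio r = 5.
x_k = (-7)·5^(k-0).
x_{15} = (-7)·5^15 = -213623046875.

-213623046875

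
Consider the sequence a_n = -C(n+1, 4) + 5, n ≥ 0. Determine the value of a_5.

C(6, 4) = 15, so a_5 = -10.

-10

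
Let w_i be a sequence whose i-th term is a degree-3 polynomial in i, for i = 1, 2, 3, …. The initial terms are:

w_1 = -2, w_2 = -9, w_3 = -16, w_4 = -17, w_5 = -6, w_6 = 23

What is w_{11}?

1st diffs: -7, -7, -1, 11, 29.
2nd diffs: 0, 6, 12, 18.
3rd diffs: 6, 6, 6 (constant).
Newton forward-difference form: w_i = -2 + (-7)·C(i-1,1) + 6·C(i-1,3).
At i = 11: i-1 = 10, so w_{11} = -2 - 70 + 720 = 648.

648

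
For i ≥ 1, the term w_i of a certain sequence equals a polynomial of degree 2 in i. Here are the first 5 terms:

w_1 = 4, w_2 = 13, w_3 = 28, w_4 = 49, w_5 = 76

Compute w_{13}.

508

1st diffs: 9, 15, 21, 27.
2nd diffs: 6, 6, 6 (constant).
Newton forward-difference form: w_i = 4 + 9·C(i-1,1) + 6·C(i-1,2).
At i = 13: i-1 = 12, so w_{13} = 4 + 108 + 396 = 508.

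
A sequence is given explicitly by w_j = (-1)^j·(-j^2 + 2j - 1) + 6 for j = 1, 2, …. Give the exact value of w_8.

(-1)^8 = 1; -j^2 + 2j - 1 at j=8 is -49; so w_8 = -43.

-43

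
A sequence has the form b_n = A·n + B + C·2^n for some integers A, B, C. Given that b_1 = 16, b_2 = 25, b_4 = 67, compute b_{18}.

786493

Plug in n = 1, 2, 4: A + B + 2C = 16; 2A + B + 4C = 25; 4A + B + 16C = 67.
Subtracting the first from the second: A + 2C = 9.
Subtracting the second from the third: 2A + 12C = 42.
Solving: C = 3, A = 3, then B = 7.
So b_n = 3·n + 7 + 3·2^n; at n=18 this is 786493.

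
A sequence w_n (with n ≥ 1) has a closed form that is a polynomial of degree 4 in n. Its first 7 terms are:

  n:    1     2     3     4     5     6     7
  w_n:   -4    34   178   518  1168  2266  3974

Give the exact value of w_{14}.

1st diffs: 38, 144, 340, 650, 1098, 1708.
2nd diffs: 106, 196, 310, 448, 610.
3rd diffs: 90, 114, 138, 162.
4th diffs: 24, 24, 24 (constant).
Newton forward-difference form: w_n = -4 + 38·C(n-1,1) + 106·C(n-1,2) + 90·C(n-1,3) + 24·C(n-1,4).
At n = 14: n-1 = 13, so w_{14} = -4 + 494 + 8268 + 25740 + 17160 = 51658.

51658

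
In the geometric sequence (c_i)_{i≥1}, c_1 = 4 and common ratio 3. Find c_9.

c_i = 4·3^(i-1).
c_9 = 4·3^8 = 26244.

26244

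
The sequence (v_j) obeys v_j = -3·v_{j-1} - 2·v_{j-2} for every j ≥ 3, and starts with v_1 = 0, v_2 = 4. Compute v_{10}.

2044

Compute successive terms:
v_3 = -12  v_4 = 28  v_5 = -60  v_6 = 124  v_7 = -252  v_8 = 508  v_9 = -1020  v_{10} = 2044.
(Characteristic roots are -1 and -2.)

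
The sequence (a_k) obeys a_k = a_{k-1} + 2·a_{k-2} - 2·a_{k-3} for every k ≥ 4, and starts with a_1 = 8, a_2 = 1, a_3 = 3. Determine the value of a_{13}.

-307

Step forward from the initial values:
a_4 = -11, a_5 = -7, a_6 = -35, a_7 = -27, a_8 = -83, a_9 = -67, a_{10} = -179, a_{11} = -147, a_{12} = -371, a_{13} = -307.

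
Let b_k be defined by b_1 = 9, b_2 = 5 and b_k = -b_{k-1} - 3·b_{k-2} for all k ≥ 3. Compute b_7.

b_3 = -32  b_4 = 17  b_5 = 79  b_6 = -130  b_7 = -107.

-107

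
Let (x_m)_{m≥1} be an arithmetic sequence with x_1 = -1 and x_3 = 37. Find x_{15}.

265

Common difference d = (37 - (-1)) / (3 - 1) = 19.
x_m = -1 + (m - 1)·19.
x_{15} = -1 + 14·19 = 265.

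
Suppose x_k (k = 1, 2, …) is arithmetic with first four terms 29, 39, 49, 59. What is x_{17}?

189

Common difference d = 10.
x_k = 29 + (k - 1)·10.
x_{17} = 29 + 16·10 = 189.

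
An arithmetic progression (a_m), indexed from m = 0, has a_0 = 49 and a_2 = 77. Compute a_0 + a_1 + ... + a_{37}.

Common difference d = (77 - 49) / (2 - 0) = 14.
a_m = 49 + (m - 0)·14.
a_{37} = 567; S = 38·(49 + 567)/2 = 11704.

11704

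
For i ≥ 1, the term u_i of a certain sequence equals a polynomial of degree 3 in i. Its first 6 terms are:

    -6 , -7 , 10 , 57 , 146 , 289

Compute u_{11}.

1st diffs: -1, 17, 47, 89, 143.
2nd diffs: 18, 30, 42, 54.
3rd diffs: 12, 12, 12 (constant).
Newton forward-difference form: u_i = -6 + (-1)·C(i-1,1) + 18·C(i-1,2) + 12·C(i-1,3).
At i = 11: i-1 = 10, so u_{11} = -6 - 10 + 810 + 1440 = 2234.

2234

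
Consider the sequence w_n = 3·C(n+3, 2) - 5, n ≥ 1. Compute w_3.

C(6, 2) = 15, so w_3 = 40.

40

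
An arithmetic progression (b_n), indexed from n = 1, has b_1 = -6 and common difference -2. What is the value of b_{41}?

b_n = -6 + (n - 1)·(-2).
b_{41} = -6 + 40·(-2) = -86.

-86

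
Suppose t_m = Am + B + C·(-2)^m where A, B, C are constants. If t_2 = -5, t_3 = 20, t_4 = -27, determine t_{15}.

Plug in m = 2, 3, 4: 2A + B + 4C = -5; 3A + B - 8C = 20; 4A + B + 16C = -27.
Subtracting the first from the second: A - 12C = 25.
Subtracting the second from the third: A + 24C = -47.
Solving: C = -2, A = 1, then B = 1.
So t_m = 1·m + 1 + (-2)·(-2)^m; at m=15 this is 65552.

65552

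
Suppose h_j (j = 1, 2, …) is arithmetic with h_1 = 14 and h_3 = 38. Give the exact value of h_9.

Common difference d = (38 - 14) / (3 - 1) = 12.
h_j = 14 + (j - 1)·12.
h_9 = 14 + 8·12 = 110.

110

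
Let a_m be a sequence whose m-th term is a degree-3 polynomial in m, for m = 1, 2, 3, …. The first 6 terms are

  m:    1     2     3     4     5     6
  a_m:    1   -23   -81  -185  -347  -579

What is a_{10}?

-2447

1st diffs: -24, -58, -104, -162, -232.
2nd diffs: -34, -46, -58, -70.
3rd diffs: -12, -12, -12 (constant).
Newton forward-difference form: a_m = 1 + (-24)·C(m-1,1) + (-34)·C(m-1,2) + (-12)·C(m-1,3).
At m = 10: m-1 = 9, so a_{10} = 1 - 216 - 1224 - 1008 = -2447.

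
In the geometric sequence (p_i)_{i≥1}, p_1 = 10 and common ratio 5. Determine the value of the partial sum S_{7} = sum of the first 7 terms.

p_i = 10·5^(i-1).
S = 10·(5^7 - 1)/(5 - 1) = 10·(78125 - 1)/(4) = 195310.

195310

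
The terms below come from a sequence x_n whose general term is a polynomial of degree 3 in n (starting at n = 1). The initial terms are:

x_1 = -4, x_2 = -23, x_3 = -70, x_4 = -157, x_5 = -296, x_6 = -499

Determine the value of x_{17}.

1st diffs: -19, -47, -87, -139, -203.
2nd diffs: -28, -40, -52, -64.
3rd diffs: -12, -12, -12 (constant).
Newton forward-difference form: x_n = -4 + (-19)·C(n-1,1) + (-28)·C(n-1,2) + (-12)·C(n-1,3).
At n = 17: n-1 = 16, so x_{17} = -4 - 304 - 3360 - 6720 = -10388.

-10388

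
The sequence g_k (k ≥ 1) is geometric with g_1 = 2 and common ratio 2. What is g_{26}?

67108864

g_k = 2·2^(k-1).
g_{26} = 2·2^25 = 67108864.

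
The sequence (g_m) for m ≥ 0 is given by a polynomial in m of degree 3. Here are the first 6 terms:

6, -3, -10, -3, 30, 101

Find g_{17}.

8285

1st diffs: -9, -7, 7, 33, 71.
2nd diffs: 2, 14, 26, 38.
3rd diffs: 12, 12, 12 (constant).
Newton forward-difference form: g_m = 6 + (-9)·C(m,1) + 2·C(m,2) + 12·C(m,3).
At m = 17: m = 17, so g_{17} = 6 - 153 + 272 + 8160 = 8285.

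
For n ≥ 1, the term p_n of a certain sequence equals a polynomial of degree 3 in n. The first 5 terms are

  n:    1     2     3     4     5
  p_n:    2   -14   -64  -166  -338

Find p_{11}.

1st diffs: -16, -50, -102, -172.
2nd diffs: -34, -52, -70.
3rd diffs: -18, -18 (constant).
Newton forward-difference form: p_n = 2 + (-16)·C(n-1,1) + (-34)·C(n-1,2) + (-18)·C(n-1,3).
At n = 11: n-1 = 10, so p_{11} = 2 - 160 - 1530 - 2160 = -3848.

-3848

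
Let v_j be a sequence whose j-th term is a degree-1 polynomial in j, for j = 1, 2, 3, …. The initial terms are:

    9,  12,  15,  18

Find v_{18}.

60

1st diffs: 3, 3, 3 (constant).
So v_j = 3j + 6.
Evaluating at j = 18 gives v_{18} = 60.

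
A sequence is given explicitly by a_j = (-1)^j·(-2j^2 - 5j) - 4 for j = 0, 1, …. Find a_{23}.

(-1)^23 = -1; -2j^2 - 5j at j=23 is -1173; so a_{23} = 1169.

1169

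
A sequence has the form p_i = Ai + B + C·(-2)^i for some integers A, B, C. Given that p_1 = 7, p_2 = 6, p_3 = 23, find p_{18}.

-262054

The three given values yield: A + B - 2C = 7; 2A + B + 4C = 6; 3A + B - 8C = 23.
Subtracting the first from the second: A + 6C = -1.
Subtracting the second from the third: A - 12C = 17.
Solving: C = -1, A = 5, then B = 0.
Hence p_{18} = 5·18 + 0 + (-1)·262144 = -262054.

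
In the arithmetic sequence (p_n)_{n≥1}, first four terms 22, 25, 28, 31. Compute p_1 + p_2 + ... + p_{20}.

Common difference d = 3.
p_n = 22 + (n - 1)·3.
p_{20} = 79; S = 20·(22 + 79)/2 = 1010.

1010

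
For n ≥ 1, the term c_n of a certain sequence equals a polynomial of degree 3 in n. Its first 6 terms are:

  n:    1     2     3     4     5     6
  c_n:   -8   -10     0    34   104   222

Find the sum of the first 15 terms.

21510

1st diffs: -2, 10, 34, 70, 118.
2nd diffs: 12, 24, 36, 48.
3rd diffs: 12, 12, 12 (constant).
Newton forward-difference form: c_n = -8 + (-2)·C(n-1,1) + 12·C(n-1,2) + 12·C(n-1,3).
Continuing: …, 400, 650, 984, 1414, …, c_{15} = 5424.
Summing n = 1..15 (15 terms) gives 21510.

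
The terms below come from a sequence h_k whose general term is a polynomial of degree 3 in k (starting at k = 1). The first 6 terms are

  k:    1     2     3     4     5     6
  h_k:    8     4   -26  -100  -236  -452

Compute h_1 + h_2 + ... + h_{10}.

-7000

1st diffs: -4, -30, -74, -136, -216.
2nd diffs: -26, -44, -62, -80.
3rd diffs: -18, -18, -18 (constant).
So h_k = -3k^3 + 5k^2 + 2k + 4.
Continuing: -766, -1196, -1760, -2476.
Summing k = 1..10 (10 terms) gives -7000.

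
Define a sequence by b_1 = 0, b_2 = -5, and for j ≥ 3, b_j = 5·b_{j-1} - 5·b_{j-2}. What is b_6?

-1375

Compute successive terms:
b_3 = -25;  b_4 = -100;  b_5 = -375;  b_6 = -1375.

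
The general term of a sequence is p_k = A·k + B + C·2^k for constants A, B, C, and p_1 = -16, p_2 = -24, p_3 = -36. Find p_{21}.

At k = 1, 2, 3: A + B + 2C = -16; 2A + B + 4C = -24; 3A + B + 8C = -36.
Subtracting the first from the second: A + 2C = -8.
Subtracting the second from the third: A + 4C = -12.
Solving: C = -2, A = -4, then B = -8.
Hence p_{21} = -4·21 + (-8) + (-2)·2097152 = -4194396.

-4194396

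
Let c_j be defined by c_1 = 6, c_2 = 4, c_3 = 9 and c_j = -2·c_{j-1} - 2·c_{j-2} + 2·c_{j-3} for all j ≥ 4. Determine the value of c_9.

Compute successive terms:
c_4 = -14; c_5 = 18; c_6 = 10; c_7 = -84; c_8 = 184; c_9 = -180.

-180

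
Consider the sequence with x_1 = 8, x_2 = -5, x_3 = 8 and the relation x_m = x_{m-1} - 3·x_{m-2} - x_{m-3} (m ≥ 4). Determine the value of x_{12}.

-1657

Iterate the recurrence:
x_4 = 15  x_5 = -4  x_6 = -57  x_7 = -60  x_8 = 115  x_9 = 352  x_{10} = 67  x_{11} = -1104  x_{12} = -1657.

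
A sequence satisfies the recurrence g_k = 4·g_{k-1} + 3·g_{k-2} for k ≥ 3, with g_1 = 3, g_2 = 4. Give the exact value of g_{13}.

113416987

Compute successive terms:
g_3 = 25;  g_4 = 112;  g_5 = 523;  …;  g_{10} = 1131124;  g_{11} = 5254921;  g_{12} = 24413056;  g_{13} = 113416987.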